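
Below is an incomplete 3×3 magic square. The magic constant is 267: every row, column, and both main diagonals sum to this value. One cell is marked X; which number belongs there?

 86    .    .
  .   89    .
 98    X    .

77

Using column 1: 86 + 98 + ? → (2,1) = 267 − 184 = 83.
From main diagonal, 267 − (86 + 89) gives (3,3) = 92.
Anti-diagonal needs 267; the known cells sum to 187, so (1,3) = 80.
Row 1 must total 267; the given cells sum to 166, so (1,2) = 101.
The remaining cell in row 2 is (2,3) = 267 − 172 = 95.
Row 3 needs 267; the known cells sum to 190, so (3,2) = 77.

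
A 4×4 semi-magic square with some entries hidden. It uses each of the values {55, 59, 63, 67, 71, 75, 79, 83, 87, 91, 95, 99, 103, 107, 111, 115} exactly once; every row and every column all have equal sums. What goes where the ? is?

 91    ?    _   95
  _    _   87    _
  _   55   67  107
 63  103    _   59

The 16 entries sum to 1360, so each line sums to 1360/4 = 340.
Row 3: 55 + 67 + 107 + ? = 340, so (3,1) = 111.
Using row 4: 63 + 103 + 59 + ? → (4,3) = 340 − 225 = 115.
From column 1, 340 − (91 + 111 + 63) gives (2,1) = 75.
The remaining cell in column 3 is (1,3) = 340 − 269 = 71.
Column 4: 95 + 107 + 59 + ? = 340, so (2,4) = 79.
Row 1 must total 340; the given cells sum to 257, so (1,2) = 83.

83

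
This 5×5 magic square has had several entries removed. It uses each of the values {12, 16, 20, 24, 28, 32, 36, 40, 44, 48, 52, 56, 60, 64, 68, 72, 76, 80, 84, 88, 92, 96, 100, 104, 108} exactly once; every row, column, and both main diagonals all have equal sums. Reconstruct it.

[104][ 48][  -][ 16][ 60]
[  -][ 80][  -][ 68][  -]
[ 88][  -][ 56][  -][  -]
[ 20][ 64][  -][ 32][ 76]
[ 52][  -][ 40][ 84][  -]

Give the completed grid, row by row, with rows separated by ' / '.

The 25 entries sum to 1500, so each line sums to 1500/5 = 300.
From row 1, 300 − (104 + 48 + 16 + 60) gives (1,3) = 72.
Using row 4: 20 + 64 + 32 + 76 + ? → (4,3) = 300 − 192 = 108.
Using column 1: 104 + 88 + 20 + 52 + ? → (2,1) = 300 − 264 = 36.
From column 3, 300 − (72 + 56 + 108 + 40) gives (2,3) = 24.
Column 4 needs 300; the known cells sum to 200, so (3,4) = 100.
The remaining cell in main diagonal is (5,5) = 300 − 272 = 28.
The remaining cell in row 2 is (2,5) = 300 − 208 = 92.
The remaining cell in row 5 is (5,2) = 300 − 204 = 96.
From column 2, 300 − (48 + 80 + 64 + 96) gives (3,2) = 12.
Using column 5: 60 + 92 + 76 + 28 + ? → (3,5) = 300 − 256 = 44.

104 48 72 16 60 / 36 80 24 68 92 / 88 12 56 100 44 / 20 64 108 32 76 / 52 96 40 84 28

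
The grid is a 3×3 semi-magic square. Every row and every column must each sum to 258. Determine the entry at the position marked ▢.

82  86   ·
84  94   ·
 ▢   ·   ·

92

The remaining cell in row 1 is (1,3) = 258 − 168 = 90.
Row 2 must total 258; the given cells sum to 178, so (2,3) = 80.
Column 1 must total 258; the given cells sum to 166, so (3,1) = 92.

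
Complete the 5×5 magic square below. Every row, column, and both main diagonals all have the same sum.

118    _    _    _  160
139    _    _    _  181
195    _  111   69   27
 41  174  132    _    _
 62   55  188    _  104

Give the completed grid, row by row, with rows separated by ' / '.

Column 1 is already complete: 118 + 139 + 195 + 41 + 62 = 555, so that is the magic constant.
Row 3 needs 555; the known cells sum to 402, so (3,2) = 153.
Row 5 must total 555; the given cells sum to 409, so (5,4) = 146.
Using column 5: 160 + 181 + 27 + 104 + ? → (4,5) = 555 − 472 = 83.
The remaining cell in anti-diagonal is (2,4) = 555 − 507 = 48.
The remaining cell in row 4 is (4,4) = 555 − 430 = 125.
Column 4 must total 555; the given cells sum to 388, so (1,4) = 167.
Using main diagonal: 118 + 111 + 125 + 104 + ? → (2,2) = 555 − 458 = 97.
From row 2, 555 − (139 + 97 + 48 + 181) gives (2,3) = 90.
From column 2, 555 − (97 + 153 + 174 + 55) gives (1,2) = 76.
Using column 3: 90 + 111 + 132 + 188 + ? → (1,3) = 555 − 521 = 34.

118 76 34 167 160 / 139 97 90 48 181 / 195 153 111 69 27 / 41 174 132 125 83 / 62 55 188 146 104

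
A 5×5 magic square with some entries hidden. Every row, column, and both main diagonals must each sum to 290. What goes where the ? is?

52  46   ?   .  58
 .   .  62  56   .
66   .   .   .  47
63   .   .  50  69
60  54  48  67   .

From row 5, 290 − (60 + 54 + 48 + 67) gives (5,5) = 61.
Column 1 needs 290; the known cells sum to 241, so (2,1) = 49.
Using column 5: 58 + 47 + 69 + 61 + ? → (2,5) = 290 − 235 = 55.
Row 2 must total 290; the given cells sum to 222, so (2,2) = 68.
Main diagonal needs 290; the known cells sum to 231, so (3,3) = 59.
Anti-diagonal: 58 + 56 + 59 + 60 + ? = 290, so (4,2) = 57.
Row 4 needs 290; the known cells sum to 239, so (4,3) = 51.
From column 2, 290 − (46 + 68 + 57 + 54) gives (3,2) = 65.
Column 3 must total 290; the given cells sum to 220, so (1,3) = 70.

70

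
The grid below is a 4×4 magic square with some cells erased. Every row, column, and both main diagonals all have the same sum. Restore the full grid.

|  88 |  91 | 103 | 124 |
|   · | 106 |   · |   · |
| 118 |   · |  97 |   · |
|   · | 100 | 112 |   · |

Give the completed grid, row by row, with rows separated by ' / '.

Row 1 is already complete: 88 + 91 + 103 + 124 = 406, so that is the magic constant.
From column 2, 406 − (91 + 106 + 100) gives (3,2) = 109.
Column 3 needs 406; the known cells sum to 312, so (2,3) = 94.
Main diagonal must total 406; the given cells sum to 291, so (4,4) = 115.
The remaining cell in anti-diagonal is (4,1) = 406 − 327 = 79.
Using row 3: 118 + 109 + 97 + ? → (3,4) = 406 − 324 = 82.
The remaining cell in column 1 is (2,1) = 406 − 285 = 121.
From column 4, 406 − (124 + 82 + 115) gives (2,4) = 85.

88 91 103 124 / 121 106 94 85 / 118 109 97 82 / 79 100 112 115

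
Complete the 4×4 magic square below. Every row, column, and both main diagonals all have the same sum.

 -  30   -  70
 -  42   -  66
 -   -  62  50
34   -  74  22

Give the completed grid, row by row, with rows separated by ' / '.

82 30 26 70 / 54 42 46 66 / 38 58 62 50 / 34 78 74 22

Column 4 is already complete: 70 + 66 + 50 + 22 = 208, so that is the magic constant.
Row 4 needs 208; the known cells sum to 130, so (4,2) = 78.
From column 2, 208 − (30 + 42 + 78) gives (3,2) = 58.
Main diagonal must total 208; the given cells sum to 126, so (1,1) = 82.
Anti-diagonal needs 208; the known cells sum to 162, so (2,3) = 46.
Using row 1: 82 + 30 + 70 + ? → (1,3) = 208 − 182 = 26.
Row 2 needs 208; the known cells sum to 154, so (2,1) = 54.
Row 3: 58 + 62 + 50 + ? = 208, so (3,1) = 38.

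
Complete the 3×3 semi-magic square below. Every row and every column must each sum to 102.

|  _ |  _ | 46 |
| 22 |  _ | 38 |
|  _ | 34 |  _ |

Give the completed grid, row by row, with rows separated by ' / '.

30 26 46 / 22 42 38 / 50 34 18

From row 2, 102 − (22 + 38) gives (2,2) = 42.
Column 2: 42 + 34 + ? = 102, so (1,2) = 26.
Using column 3: 46 + 38 + ? → (3,3) = 102 − 84 = 18.
Row 1 needs 102; the known cells sum to 72, so (1,1) = 30.
Row 3: 34 + 18 + ? = 102, so (3,1) = 50.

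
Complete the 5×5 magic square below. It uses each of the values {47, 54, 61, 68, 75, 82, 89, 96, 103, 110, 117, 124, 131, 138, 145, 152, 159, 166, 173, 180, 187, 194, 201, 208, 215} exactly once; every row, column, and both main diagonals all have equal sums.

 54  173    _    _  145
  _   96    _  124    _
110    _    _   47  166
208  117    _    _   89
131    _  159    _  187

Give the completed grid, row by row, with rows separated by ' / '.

54 173 82 201 145 / 152 96 215 124 68 / 110 194 138 47 166 / 208 117 61 180 89 / 131 75 159 103 187

The 25 entries sum to 3275, so each line sums to 3275/5 = 655.
The remaining cell in column 1 is (2,1) = 655 − 503 = 152.
Column 5 must total 655; the given cells sum to 587, so (2,5) = 68.
Anti-diagonal must total 655; the given cells sum to 517, so (3,3) = 138.
Row 2 needs 655; the known cells sum to 440, so (2,3) = 215.
Row 3 needs 655; the known cells sum to 461, so (3,2) = 194.
From column 2, 655 − (173 + 96 + 194 + 117) gives (5,2) = 75.
Main diagonal: 54 + 96 + 138 + 187 + ? = 655, so (4,4) = 180.
Row 4: 208 + 117 + 180 + 89 + ? = 655, so (4,3) = 61.
Using row 5: 131 + 75 + 159 + 187 + ? → (5,4) = 655 − 552 = 103.
Column 3: 215 + 138 + 61 + 159 + ? = 655, so (1,3) = 82.
The remaining cell in column 4 is (1,4) = 655 − 454 = 201.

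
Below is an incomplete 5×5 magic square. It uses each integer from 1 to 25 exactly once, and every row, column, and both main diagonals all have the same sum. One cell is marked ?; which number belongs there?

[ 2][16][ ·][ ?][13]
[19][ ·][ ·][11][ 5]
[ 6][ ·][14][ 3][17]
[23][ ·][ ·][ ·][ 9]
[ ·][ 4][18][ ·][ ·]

The entries are 1 through 25, which sum to 325, so each line sums to 325/5 = 65.
The remaining cell in row 3 is (3,2) = 65 − 40 = 25.
Column 1 must total 65; the given cells sum to 50, so (5,1) = 15.
From column 5, 65 − (13 + 5 + 17 + 9) gives (5,5) = 21.
Anti-diagonal needs 65; the known cells sum to 53, so (4,2) = 12.
Row 5 needs 65; the known cells sum to 58, so (5,4) = 7.
Using column 2: 16 + 25 + 12 + 4 + ? → (2,2) = 65 − 57 = 8.
Main diagonal needs 65; the known cells sum to 45, so (4,4) = 20.
Using row 2: 19 + 8 + 11 + 5 + ? → (2,3) = 65 − 43 = 22.
Using row 4: 23 + 12 + 20 + 9 + ? → (4,3) = 65 − 64 = 1.
Column 3 must total 65; the given cells sum to 55, so (1,3) = 10.
Column 4: 11 + 3 + 20 + 7 + ? = 65, so (1,4) = 24.

24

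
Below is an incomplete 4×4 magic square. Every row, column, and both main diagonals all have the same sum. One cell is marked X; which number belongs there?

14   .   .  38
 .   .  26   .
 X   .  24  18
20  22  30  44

Row 4 is complete and sums to 116; that is the magic constant.
Column 3 must total 116; the given cells sum to 80, so (1,3) = 36.
Column 4 needs 116; the known cells sum to 100, so (2,4) = 16.
From main diagonal, 116 − (14 + 24 + 44) gives (2,2) = 34.
From anti-diagonal, 116 − (38 + 26 + 20) gives (3,2) = 32.
Row 1: 14 + 36 + 38 + ? = 116, so (1,2) = 28.
From row 2, 116 − (34 + 26 + 16) gives (2,1) = 40.
From row 3, 116 − (32 + 24 + 18) gives (3,1) = 42.

42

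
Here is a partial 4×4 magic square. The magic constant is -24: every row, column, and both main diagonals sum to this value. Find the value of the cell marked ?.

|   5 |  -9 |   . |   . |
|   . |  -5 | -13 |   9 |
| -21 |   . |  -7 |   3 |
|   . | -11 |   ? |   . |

Row 2 must total -24; the given cells sum to -9, so (2,1) = -15.
From row 3, -24 − (-21 + (-7) + 3) gives (3,2) = 1.
From column 1, -24 − (5 + (-15) + (-21)) gives (4,1) = 7.
Main diagonal: 5 + (-5) + (-7) + ? = -24, so (4,4) = -17.
Using anti-diagonal: -13 + 1 + 7 + ? → (1,4) = -24 − (-5) = -19.
From row 1, -24 − (5 + (-9) + (-19)) gives (1,3) = -1.
Using row 4: 7 + (-11) + (-17) + ? → (4,3) = -24 − (-21) = -3.

-3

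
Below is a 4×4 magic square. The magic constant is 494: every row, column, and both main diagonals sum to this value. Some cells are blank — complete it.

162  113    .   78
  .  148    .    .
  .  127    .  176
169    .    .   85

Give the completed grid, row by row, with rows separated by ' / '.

Using row 1: 162 + 113 + 78 + ? → (1,3) = 494 − 353 = 141.
Using column 2: 113 + 148 + 127 + ? → (4,2) = 494 − 388 = 106.
Using column 4: 78 + 176 + 85 + ? → (2,4) = 494 − 339 = 155.
From main diagonal, 494 − (162 + 148 + 85) gives (3,3) = 99.
The remaining cell in anti-diagonal is (2,3) = 494 − 374 = 120.
Row 2 must total 494; the given cells sum to 423, so (2,1) = 71.
Row 3: 127 + 99 + 176 + ? = 494, so (3,1) = 92.
From row 4, 494 − (169 + 106 + 85) gives (4,3) = 134.

162 113 141 78 / 71 148 120 155 / 92 127 99 176 / 169 106 134 85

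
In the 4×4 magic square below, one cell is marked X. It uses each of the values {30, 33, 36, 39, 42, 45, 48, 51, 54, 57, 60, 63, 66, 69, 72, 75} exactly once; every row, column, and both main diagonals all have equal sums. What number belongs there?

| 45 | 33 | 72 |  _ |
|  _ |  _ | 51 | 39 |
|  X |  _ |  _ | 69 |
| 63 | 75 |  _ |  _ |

48

The 16 entries sum to 840, so each line sums to 840/4 = 210.
Using row 1: 45 + 33 + 72 + ? → (1,4) = 210 − 150 = 60.
Column 4: 60 + 39 + 69 + ? = 210, so (4,4) = 42.
Anti-diagonal needs 210; the known cells sum to 174, so (3,2) = 36.
The remaining cell in row 4 is (4,3) = 210 − 180 = 30.
Using column 2: 33 + 36 + 75 + ? → (2,2) = 210 − 144 = 66.
Using column 3: 72 + 51 + 30 + ? → (3,3) = 210 − 153 = 57.
Using row 2: 66 + 51 + 39 + ? → (2,1) = 210 − 156 = 54.
Row 3: 36 + 57 + 69 + ? = 210, so (3,1) = 48.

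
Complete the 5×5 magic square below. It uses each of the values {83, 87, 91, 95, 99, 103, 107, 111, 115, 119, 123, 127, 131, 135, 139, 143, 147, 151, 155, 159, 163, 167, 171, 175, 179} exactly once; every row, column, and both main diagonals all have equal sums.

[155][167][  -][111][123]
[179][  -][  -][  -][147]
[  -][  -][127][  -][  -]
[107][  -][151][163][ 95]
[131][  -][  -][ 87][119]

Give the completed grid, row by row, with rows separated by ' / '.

The 25 entries sum to 3275, so each line sums to 3275/5 = 655.
From row 1, 655 − (155 + 167 + 111 + 123) gives (1,3) = 99.
Using row 4: 107 + 151 + 163 + 95 + ? → (4,2) = 655 − 516 = 139.
From column 1, 655 − (155 + 179 + 107 + 131) gives (3,1) = 83.
Column 5 needs 655; the known cells sum to 484, so (3,5) = 171.
From main diagonal, 655 − (155 + 127 + 163 + 119) gives (2,2) = 91.
The remaining cell in anti-diagonal is (2,4) = 655 − 520 = 135.
Row 2: 179 + 91 + 135 + 147 + ? = 655, so (2,3) = 103.
From column 3, 655 − (99 + 103 + 127 + 151) gives (5,3) = 175.
Column 4: 111 + 135 + 163 + 87 + ? = 655, so (3,4) = 159.
Using row 3: 83 + 127 + 159 + 171 + ? → (3,2) = 655 − 540 = 115.
Row 5 needs 655; the known cells sum to 512, so (5,2) = 143.

155 167 99 111 123 / 179 91 103 135 147 / 83 115 127 159 171 / 107 139 151 163 95 / 131 143 175 87 119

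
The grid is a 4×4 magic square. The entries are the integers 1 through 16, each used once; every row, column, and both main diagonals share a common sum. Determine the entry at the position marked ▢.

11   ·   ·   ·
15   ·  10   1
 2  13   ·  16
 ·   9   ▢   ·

The entries are 1 through 16, which sum to 136, so each line sums to 136/4 = 34.
Using row 2: 15 + 10 + 1 + ? → (2,2) = 34 − 26 = 8.
From row 3, 34 − (2 + 13 + 16) gives (3,3) = 3.
Using column 1: 11 + 15 + 2 + ? → (4,1) = 34 − 28 = 6.
Using column 2: 8 + 13 + 9 + ? → (1,2) = 34 − 30 = 4.
Main diagonal: 11 + 8 + 3 + ? = 34, so (4,4) = 12.
Anti-diagonal must total 34; the given cells sum to 29, so (1,4) = 5.
Row 1 must total 34; the given cells sum to 20, so (1,3) = 14.
Row 4 needs 34; the known cells sum to 27, so (4,3) = 7.

7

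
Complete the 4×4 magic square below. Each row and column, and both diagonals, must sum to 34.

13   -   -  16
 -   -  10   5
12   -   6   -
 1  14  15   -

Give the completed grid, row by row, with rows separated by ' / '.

13 2 3 16 / 8 11 10 5 / 12 7 6 9 / 1 14 15 4

Row 4: 1 + 14 + 15 + ? = 34, so (4,4) = 4.
The remaining cell in column 1 is (2,1) = 34 − 26 = 8.
The remaining cell in column 3 is (1,3) = 34 − 31 = 3.
From column 4, 34 − (16 + 5 + 4) gives (3,4) = 9.
The remaining cell in main diagonal is (2,2) = 34 − 23 = 11.
Anti-diagonal must total 34; the given cells sum to 27, so (3,2) = 7.
The remaining cell in row 1 is (1,2) = 34 − 32 = 2.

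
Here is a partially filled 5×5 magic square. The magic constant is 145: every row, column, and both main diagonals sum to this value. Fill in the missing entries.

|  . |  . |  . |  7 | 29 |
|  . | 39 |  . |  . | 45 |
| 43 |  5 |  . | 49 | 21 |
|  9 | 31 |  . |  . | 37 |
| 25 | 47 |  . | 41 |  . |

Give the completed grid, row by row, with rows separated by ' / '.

51 23 35 7 29 / 17 39 11 33 45 / 43 5 27 49 21 / 9 31 53 15 37 / 25 47 19 41 13

From row 3, 145 − (43 + 5 + 49 + 21) gives (3,3) = 27.
Column 2 needs 145; the known cells sum to 122, so (1,2) = 23.
The remaining cell in column 5 is (5,5) = 145 − 132 = 13.
Using anti-diagonal: 29 + 27 + 31 + 25 + ? → (2,4) = 145 − 112 = 33.
Row 5 must total 145; the given cells sum to 126, so (5,3) = 19.
Column 4 needs 145; the known cells sum to 130, so (4,4) = 15.
Main diagonal: 39 + 27 + 15 + 13 + ? = 145, so (1,1) = 51.
Row 1 needs 145; the known cells sum to 110, so (1,3) = 35.
The remaining cell in row 4 is (4,3) = 145 − 92 = 53.
Using column 1: 51 + 43 + 9 + 25 + ? → (2,1) = 145 − 128 = 17.
Column 3 needs 145; the known cells sum to 134, so (2,3) = 11.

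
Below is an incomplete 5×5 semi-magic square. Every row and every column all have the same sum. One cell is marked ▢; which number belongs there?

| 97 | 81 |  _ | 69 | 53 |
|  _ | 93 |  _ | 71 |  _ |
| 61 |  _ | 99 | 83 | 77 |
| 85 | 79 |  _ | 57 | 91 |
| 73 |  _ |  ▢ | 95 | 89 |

51

Column 4 is complete and sums to 375; that is the magic constant.
Row 1 needs 375; the known cells sum to 300, so (1,3) = 75.
Using row 3: 61 + 99 + 83 + 77 + ? → (3,2) = 375 − 320 = 55.
Row 4 needs 375; the known cells sum to 312, so (4,3) = 63.
Column 1 needs 375; the known cells sum to 316, so (2,1) = 59.
From column 2, 375 − (81 + 93 + 55 + 79) gives (5,2) = 67.
Column 5 needs 375; the known cells sum to 310, so (2,5) = 65.
The remaining cell in row 2 is (2,3) = 375 − 288 = 87.
Row 5 must total 375; the given cells sum to 324, so (5,3) = 51.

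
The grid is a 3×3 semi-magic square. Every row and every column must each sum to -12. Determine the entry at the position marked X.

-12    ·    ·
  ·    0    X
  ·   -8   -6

-10

Row 3 needs -12; the known cells sum to -14, so (3,1) = 2.
Column 1 must total -12; the given cells sum to -10, so (2,1) = -2.
Column 2: 0 + (-8) + ? = -12, so (1,2) = -4.
Row 1 needs -12; the known cells sum to -16, so (1,3) = 4.
Row 2 needs -12; the known cells sum to -2, so (2,3) = -10.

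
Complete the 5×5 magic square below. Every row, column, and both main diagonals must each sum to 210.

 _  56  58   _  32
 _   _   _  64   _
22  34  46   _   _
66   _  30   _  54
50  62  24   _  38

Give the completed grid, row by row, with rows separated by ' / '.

44 56 58 20 32 / 28 40 52 64 26 / 22 34 46 48 60 / 66 18 30 42 54 / 50 62 24 36 38

Row 5 needs 210; the known cells sum to 174, so (5,4) = 36.
Column 3 needs 210; the known cells sum to 158, so (2,3) = 52.
Anti-diagonal needs 210; the known cells sum to 192, so (4,2) = 18.
From row 4, 210 − (66 + 18 + 30 + 54) gives (4,4) = 42.
The remaining cell in column 2 is (2,2) = 210 − 170 = 40.
Main diagonal needs 210; the known cells sum to 166, so (1,1) = 44.
Row 1: 44 + 56 + 58 + 32 + ? = 210, so (1,4) = 20.
Column 1: 44 + 22 + 66 + 50 + ? = 210, so (2,1) = 28.
Column 4: 20 + 64 + 42 + 36 + ? = 210, so (3,4) = 48.
From row 2, 210 − (28 + 40 + 52 + 64) gives (2,5) = 26.
Row 3 needs 210; the known cells sum to 150, so (3,5) = 60.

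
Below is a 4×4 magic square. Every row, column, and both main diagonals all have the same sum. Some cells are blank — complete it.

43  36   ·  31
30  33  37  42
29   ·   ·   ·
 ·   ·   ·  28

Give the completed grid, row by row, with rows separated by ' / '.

Row 2 is already complete: 30 + 33 + 37 + 42 = 142, so that is the magic constant.
Row 1: 43 + 36 + 31 + ? = 142, so (1,3) = 32.
From column 1, 142 − (43 + 30 + 29) gives (4,1) = 40.
The remaining cell in column 4 is (3,4) = 142 − 101 = 41.
Using main diagonal: 43 + 33 + 28 + ? → (3,3) = 142 − 104 = 38.
The remaining cell in anti-diagonal is (3,2) = 142 − 108 = 34.
Column 2 needs 142; the known cells sum to 103, so (4,2) = 39.
From column 3, 142 − (32 + 37 + 38) gives (4,3) = 35.

43 36 32 31 / 30 33 37 42 / 29 34 38 41 / 40 39 35 28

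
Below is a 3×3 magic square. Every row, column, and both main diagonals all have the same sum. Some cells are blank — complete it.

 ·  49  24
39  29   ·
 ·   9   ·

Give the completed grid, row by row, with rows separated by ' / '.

14 49 24 / 39 29 19 / 34 9 44

Column 2 is already complete: 49 + 29 + 9 = 87, so that is the magic constant.
Using row 1: 49 + 24 + ? → (1,1) = 87 − 73 = 14.
Row 2 needs 87; the known cells sum to 68, so (2,3) = 19.
Column 1 must total 87; the given cells sum to 53, so (3,1) = 34.
The remaining cell in column 3 is (3,3) = 87 − 43 = 44.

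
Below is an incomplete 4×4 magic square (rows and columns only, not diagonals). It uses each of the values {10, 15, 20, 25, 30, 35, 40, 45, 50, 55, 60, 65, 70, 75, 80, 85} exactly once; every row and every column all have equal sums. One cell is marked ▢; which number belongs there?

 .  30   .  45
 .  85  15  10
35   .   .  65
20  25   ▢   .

75

The 16 entries sum to 760, so each line sums to 760/4 = 190.
The remaining cell in row 2 is (2,1) = 190 − 110 = 80.
The remaining cell in column 1 is (1,1) = 190 − 135 = 55.
The remaining cell in column 2 is (3,2) = 190 − 140 = 50.
Using column 4: 45 + 10 + 65 + ? → (4,4) = 190 − 120 = 70.
Row 1 must total 190; the given cells sum to 130, so (1,3) = 60.
The remaining cell in row 3 is (3,3) = 190 − 150 = 40.
Row 4 must total 190; the given cells sum to 115, so (4,3) = 75.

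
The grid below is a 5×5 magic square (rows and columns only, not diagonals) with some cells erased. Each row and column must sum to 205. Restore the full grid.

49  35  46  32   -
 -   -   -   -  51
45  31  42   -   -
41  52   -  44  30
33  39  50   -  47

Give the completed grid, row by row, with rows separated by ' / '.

49 35 46 32 43 / 37 48 29 40 51 / 45 31 42 53 34 / 41 52 38 44 30 / 33 39 50 36 47

Using row 1: 49 + 35 + 46 + 32 + ? → (1,5) = 205 − 162 = 43.
Row 4 needs 205; the known cells sum to 167, so (4,3) = 38.
Row 5: 33 + 39 + 50 + 47 + ? = 205, so (5,4) = 36.
From column 1, 205 − (49 + 45 + 41 + 33) gives (2,1) = 37.
Column 2: 35 + 31 + 52 + 39 + ? = 205, so (2,2) = 48.
Column 3 needs 205; the known cells sum to 176, so (2,3) = 29.
Using column 5: 43 + 51 + 30 + 47 + ? → (3,5) = 205 − 171 = 34.
Row 2 needs 205; the known cells sum to 165, so (2,4) = 40.
Row 3: 45 + 31 + 42 + 34 + ? = 205, so (3,4) = 53.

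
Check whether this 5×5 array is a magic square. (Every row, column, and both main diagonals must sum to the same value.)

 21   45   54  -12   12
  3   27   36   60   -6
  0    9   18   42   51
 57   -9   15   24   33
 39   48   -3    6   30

Row 1: 21 + 45 + 54 + (-12) + 12 = 120.
Row 2: 3 + 27 + 36 + 60 + (-6) = 120.
Row 3: 0 + 9 + 18 + 42 + 51 = 120.
Row 4: 57 + (-9) + 15 + 24 + 33 = 120.
Row 5: 39 + 48 + (-3) + 6 + 30 = 120.
Column 1: 21 + 3 + 0 + 57 + 39 = 120.
Column 2: 45 + 27 + 9 + (-9) + 48 = 120.
Column 3: 54 + 36 + 18 + 15 + (-3) = 120.
Column 4: -12 + 60 + 42 + 24 + 6 = 120.
Column 5: 12 + (-6) + 51 + 33 + 30 = 120.
Main diagonal: 21 + 27 + 18 + 24 + 30 = 120.
Anti-diagonal: 12 + 60 + 18 + (-9) + 39 = 120.
All lines sum to 120.

Yes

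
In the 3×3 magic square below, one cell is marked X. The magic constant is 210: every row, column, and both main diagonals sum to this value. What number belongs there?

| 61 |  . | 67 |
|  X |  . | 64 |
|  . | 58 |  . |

76

Row 1: 61 + 67 + ? = 210, so (1,2) = 82.
From column 2, 210 − (82 + 58) gives (2,2) = 70.
Using column 3: 67 + 64 + ? → (3,3) = 210 − 131 = 79.
Using anti-diagonal: 67 + 70 + ? → (3,1) = 210 − 137 = 73.
The remaining cell in row 2 is (2,1) = 210 − 134 = 76.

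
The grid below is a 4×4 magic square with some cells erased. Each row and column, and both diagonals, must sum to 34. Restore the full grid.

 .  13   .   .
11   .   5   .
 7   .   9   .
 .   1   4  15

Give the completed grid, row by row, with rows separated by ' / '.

Row 4: 1 + 4 + 15 + ? = 34, so (4,1) = 14.
From column 1, 34 − (11 + 7 + 14) gives (1,1) = 2.
From column 3, 34 − (5 + 9 + 4) gives (1,3) = 16.
Main diagonal: 2 + 9 + 15 + ? = 34, so (2,2) = 8.
The remaining cell in row 1 is (1,4) = 34 − 31 = 3.
Using row 2: 11 + 8 + 5 + ? → (2,4) = 34 − 24 = 10.
From column 2, 34 − (13 + 8 + 1) gives (3,2) = 12.
The remaining cell in column 4 is (3,4) = 34 − 28 = 6.

2 13 16 3 / 11 8 5 10 / 7 12 9 6 / 14 1 4 15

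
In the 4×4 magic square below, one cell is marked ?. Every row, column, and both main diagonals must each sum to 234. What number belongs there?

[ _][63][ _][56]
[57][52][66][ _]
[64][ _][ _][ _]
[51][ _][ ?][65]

60

Using row 2: 57 + 52 + 66 + ? → (2,4) = 234 − 175 = 59.
Column 1 must total 234; the given cells sum to 172, so (1,1) = 62.
Column 4 must total 234; the given cells sum to 180, so (3,4) = 54.
From main diagonal, 234 − (62 + 52 + 65) gives (3,3) = 55.
Anti-diagonal needs 234; the known cells sum to 173, so (3,2) = 61.
Row 1 needs 234; the known cells sum to 181, so (1,3) = 53.
Using column 2: 63 + 52 + 61 + ? → (4,2) = 234 − 176 = 58.
Column 3 needs 234; the known cells sum to 174, so (4,3) = 60.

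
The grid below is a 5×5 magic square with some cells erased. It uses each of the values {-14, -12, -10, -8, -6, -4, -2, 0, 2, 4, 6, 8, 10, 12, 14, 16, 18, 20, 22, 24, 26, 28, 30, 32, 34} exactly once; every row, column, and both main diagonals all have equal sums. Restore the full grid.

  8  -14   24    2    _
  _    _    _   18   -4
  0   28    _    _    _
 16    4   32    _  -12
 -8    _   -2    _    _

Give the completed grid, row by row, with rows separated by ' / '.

8 -14 24 2 30 / 34 12 -10 18 -4 / 0 28 6 -6 22 / 16 4 32 10 -12 / -8 20 -2 26 14

The 25 entries sum to 250, so each line sums to 250/5 = 50.
Row 1: 8 + (-14) + 24 + 2 + ? = 50, so (1,5) = 30.
Row 4: 16 + 4 + 32 + (-12) + ? = 50, so (4,4) = 10.
Using column 1: 8 + 0 + 16 + (-8) + ? → (2,1) = 50 − 16 = 34.
Using anti-diagonal: 30 + 18 + 4 + (-8) + ? → (3,3) = 50 − 44 = 6.
From column 3, 50 − (24 + 6 + 32 + (-2)) gives (2,3) = -10.
Row 2: 34 + (-10) + 18 + (-4) + ? = 50, so (2,2) = 12.
The remaining cell in column 2 is (5,2) = 50 − 30 = 20.
Main diagonal must total 50; the given cells sum to 36, so (5,5) = 14.
Row 5: -8 + 20 + (-2) + 14 + ? = 50, so (5,4) = 26.
The remaining cell in column 4 is (3,4) = 50 − 56 = -6.
Column 5 must total 50; the given cells sum to 28, so (3,5) = 22.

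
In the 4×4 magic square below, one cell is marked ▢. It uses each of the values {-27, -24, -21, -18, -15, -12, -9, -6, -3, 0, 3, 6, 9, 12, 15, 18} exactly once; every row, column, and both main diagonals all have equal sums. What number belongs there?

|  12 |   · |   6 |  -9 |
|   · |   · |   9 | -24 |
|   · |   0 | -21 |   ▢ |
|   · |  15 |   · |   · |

18

The 16 entries sum to -72, so each line sums to -72/4 = -18.
From row 1, -18 − (12 + 6 + (-9)) gives (1,2) = -27.
From column 2, -18 − (-27 + 0 + 15) gives (2,2) = -6.
Column 3 must total -18; the given cells sum to -6, so (4,3) = -12.
From main diagonal, -18 − (12 + (-6) + (-21)) gives (4,4) = -3.
From anti-diagonal, -18 − (-9 + 9 + 0) gives (4,1) = -18.
Row 2: -6 + 9 + (-24) + ? = -18, so (2,1) = 3.
From column 1, -18 − (12 + 3 + (-18)) gives (3,1) = -15.
From column 4, -18 − (-9 + (-24) + (-3)) gives (3,4) = 18.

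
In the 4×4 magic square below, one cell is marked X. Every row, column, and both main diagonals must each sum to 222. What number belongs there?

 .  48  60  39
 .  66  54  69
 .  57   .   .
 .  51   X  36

The remaining cell in row 1 is (1,1) = 222 − 147 = 75.
Using row 2: 66 + 54 + 69 + ? → (2,1) = 222 − 189 = 33.
From column 4, 222 − (39 + 69 + 36) gives (3,4) = 78.
Main diagonal: 75 + 66 + 36 + ? = 222, so (3,3) = 45.
Using anti-diagonal: 39 + 54 + 57 + ? → (4,1) = 222 − 150 = 72.
The remaining cell in row 3 is (3,1) = 222 − 180 = 42.
The remaining cell in row 4 is (4,3) = 222 − 159 = 63.

63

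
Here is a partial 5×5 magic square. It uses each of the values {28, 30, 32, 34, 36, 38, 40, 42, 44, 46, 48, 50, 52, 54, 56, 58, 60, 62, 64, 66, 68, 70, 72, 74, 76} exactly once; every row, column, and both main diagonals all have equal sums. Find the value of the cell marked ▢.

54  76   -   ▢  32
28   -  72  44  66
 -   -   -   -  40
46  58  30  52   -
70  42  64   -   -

The 25 entries sum to 1300, so each line sums to 1300/5 = 260.
Row 2 needs 260; the known cells sum to 210, so (2,2) = 50.
From row 4, 260 − (46 + 58 + 30 + 52) gives (4,5) = 74.
Using column 1: 54 + 28 + 46 + 70 + ? → (3,1) = 260 − 198 = 62.
From column 2, 260 − (76 + 50 + 58 + 42) gives (3,2) = 34.
Using column 5: 32 + 66 + 40 + 74 + ? → (5,5) = 260 − 212 = 48.
The remaining cell in main diagonal is (3,3) = 260 − 204 = 56.
Using row 3: 62 + 34 + 56 + 40 + ? → (3,4) = 260 − 192 = 68.
From row 5, 260 − (70 + 42 + 64 + 48) gives (5,4) = 36.
From column 3, 260 − (72 + 56 + 30 + 64) gives (1,3) = 38.
Column 4 must total 260; the given cells sum to 200, so (1,4) = 60.

60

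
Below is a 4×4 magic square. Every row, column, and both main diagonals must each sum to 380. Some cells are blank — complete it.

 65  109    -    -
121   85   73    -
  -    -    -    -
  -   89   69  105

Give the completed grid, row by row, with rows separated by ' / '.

Row 2 must total 380; the given cells sum to 279, so (2,4) = 101.
Row 4 must total 380; the given cells sum to 263, so (4,1) = 117.
Column 1 needs 380; the known cells sum to 303, so (3,1) = 77.
The remaining cell in column 2 is (3,2) = 380 − 283 = 97.
Using main diagonal: 65 + 85 + 105 + ? → (3,3) = 380 − 255 = 125.
Using anti-diagonal: 73 + 97 + 117 + ? → (1,4) = 380 − 287 = 93.
The remaining cell in row 1 is (1,3) = 380 − 267 = 113.
Row 3 needs 380; the known cells sum to 299, so (3,4) = 81.

65 109 113 93 / 121 85 73 101 / 77 97 125 81 / 117 89 69 105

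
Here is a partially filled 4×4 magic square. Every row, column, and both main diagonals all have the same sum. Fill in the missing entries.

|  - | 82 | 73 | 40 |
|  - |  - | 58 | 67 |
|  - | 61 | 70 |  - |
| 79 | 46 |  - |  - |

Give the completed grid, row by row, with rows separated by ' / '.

43 82 73 40 / 64 49 58 67 / 52 61 70 55 / 79 46 37 76

Anti-diagonal is already complete: 40 + 58 + 61 + 79 = 238, so that is the magic constant.
Using row 1: 82 + 73 + 40 + ? → (1,1) = 238 − 195 = 43.
The remaining cell in column 2 is (2,2) = 238 − 189 = 49.
From column 3, 238 − (73 + 58 + 70) gives (4,3) = 37.
Main diagonal must total 238; the given cells sum to 162, so (4,4) = 76.
Row 2: 49 + 58 + 67 + ? = 238, so (2,1) = 64.
Using column 1: 43 + 64 + 79 + ? → (3,1) = 238 − 186 = 52.
From column 4, 238 − (40 + 67 + 76) gives (3,4) = 55.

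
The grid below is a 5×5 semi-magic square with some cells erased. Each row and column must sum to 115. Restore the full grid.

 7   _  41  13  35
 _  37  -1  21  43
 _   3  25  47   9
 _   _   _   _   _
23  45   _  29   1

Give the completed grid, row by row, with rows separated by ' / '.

7 19 41 13 35 / 15 37 -1 21 43 / 31 3 25 47 9 / 39 11 33 5 27 / 23 45 17 29 1

Row 1: 7 + 41 + 13 + 35 + ? = 115, so (1,2) = 19.
Row 2: 37 + (-1) + 21 + 43 + ? = 115, so (2,1) = 15.
Using row 3: 3 + 25 + 47 + 9 + ? → (3,1) = 115 − 84 = 31.
Row 5 must total 115; the given cells sum to 98, so (5,3) = 17.
The remaining cell in column 1 is (4,1) = 115 − 76 = 39.
From column 2, 115 − (19 + 37 + 3 + 45) gives (4,2) = 11.
Column 3 needs 115; the known cells sum to 82, so (4,3) = 33.
From column 4, 115 − (13 + 21 + 47 + 29) gives (4,4) = 5.
Column 5: 35 + 43 + 9 + 1 + ? = 115, so (4,5) = 27.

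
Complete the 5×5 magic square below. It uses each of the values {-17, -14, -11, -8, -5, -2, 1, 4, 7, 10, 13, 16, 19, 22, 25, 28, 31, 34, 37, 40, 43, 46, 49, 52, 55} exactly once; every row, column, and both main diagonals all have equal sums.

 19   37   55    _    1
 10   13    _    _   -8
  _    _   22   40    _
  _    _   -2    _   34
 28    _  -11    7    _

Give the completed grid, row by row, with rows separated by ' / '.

The 25 entries sum to 475, so each line sums to 475/5 = 95.
The remaining cell in row 1 is (1,4) = 95 − 112 = -17.
The remaining cell in column 3 is (2,3) = 95 − 64 = 31.
Using row 2: 10 + 13 + 31 + (-8) + ? → (2,4) = 95 − 46 = 49.
Column 4 must total 95; the given cells sum to 79, so (4,4) = 16.
Main diagonal must total 95; the given cells sum to 70, so (5,5) = 25.
From anti-diagonal, 95 − (1 + 49 + 22 + 28) gives (4,2) = -5.
Row 4 must total 95; the given cells sum to 43, so (4,1) = 52.
The remaining cell in row 5 is (5,2) = 95 − 49 = 46.
Column 1: 19 + 10 + 52 + 28 + ? = 95, so (3,1) = -14.
The remaining cell in column 2 is (3,2) = 95 − 91 = 4.
Column 5: 1 + (-8) + 34 + 25 + ? = 95, so (3,5) = 43.

19 37 55 -17 1 / 10 13 31 49 -8 / -14 4 22 40 43 / 52 -5 -2 16 34 / 28 46 -11 7 25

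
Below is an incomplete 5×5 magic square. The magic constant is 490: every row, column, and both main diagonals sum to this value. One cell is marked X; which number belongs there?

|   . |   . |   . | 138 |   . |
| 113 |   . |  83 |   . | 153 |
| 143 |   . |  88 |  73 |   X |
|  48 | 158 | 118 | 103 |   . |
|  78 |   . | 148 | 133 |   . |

The remaining cell in row 4 is (4,5) = 490 − 427 = 63.
Column 1 needs 490; the known cells sum to 382, so (1,1) = 108.
The remaining cell in column 3 is (1,3) = 490 − 437 = 53.
From column 4, 490 − (138 + 73 + 103 + 133) gives (2,4) = 43.
Anti-diagonal: 43 + 88 + 158 + 78 + ? = 490, so (1,5) = 123.
Using row 1: 108 + 53 + 138 + 123 + ? → (1,2) = 490 − 422 = 68.
Using row 2: 113 + 83 + 43 + 153 + ? → (2,2) = 490 − 392 = 98.
Main diagonal must total 490; the given cells sum to 397, so (5,5) = 93.
Using row 5: 78 + 148 + 133 + 93 + ? → (5,2) = 490 − 452 = 38.
From column 2, 490 − (68 + 98 + 158 + 38) gives (3,2) = 128.
Column 5: 123 + 153 + 63 + 93 + ? = 490, so (3,5) = 58.

58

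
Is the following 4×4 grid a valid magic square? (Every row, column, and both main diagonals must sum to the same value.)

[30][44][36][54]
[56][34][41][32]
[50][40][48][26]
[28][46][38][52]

No — column 2 sums to 164 but column 3 sums to 163.

Row 1: 30 + 44 + 36 + 54 = 164.
Row 2: 56 + 34 + 41 + 32 = 163.
Row 3: 50 + 40 + 48 + 26 = 164.
Row 4: 28 + 46 + 38 + 52 = 164.
Column 1: 30 + 56 + 50 + 28 = 164.
Column 2: 44 + 34 + 40 + 46 = 164.
Column 3: 36 + 41 + 48 + 38 = 163.
Column 4: 54 + 32 + 26 + 52 = 164.
Main diagonal: 30 + 34 + 48 + 52 = 164.
Anti-diagonal: 54 + 41 + 40 + 28 = 163.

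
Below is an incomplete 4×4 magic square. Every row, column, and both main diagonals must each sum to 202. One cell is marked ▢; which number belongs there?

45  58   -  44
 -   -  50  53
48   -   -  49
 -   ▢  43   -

46

Row 1: 45 + 58 + 44 + ? = 202, so (1,3) = 55.
Column 3 needs 202; the known cells sum to 148, so (3,3) = 54.
Column 4: 44 + 53 + 49 + ? = 202, so (4,4) = 56.
Main diagonal: 45 + 54 + 56 + ? = 202, so (2,2) = 47.
Row 2 must total 202; the given cells sum to 150, so (2,1) = 52.
Row 3 must total 202; the given cells sum to 151, so (3,2) = 51.
Using column 1: 45 + 52 + 48 + ? → (4,1) = 202 − 145 = 57.
Using column 2: 58 + 47 + 51 + ? → (4,2) = 202 − 156 = 46.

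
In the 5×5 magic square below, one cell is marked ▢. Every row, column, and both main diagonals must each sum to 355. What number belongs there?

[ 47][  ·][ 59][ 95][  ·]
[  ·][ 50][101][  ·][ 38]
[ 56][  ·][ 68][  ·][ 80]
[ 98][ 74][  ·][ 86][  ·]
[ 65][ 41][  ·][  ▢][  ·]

53

Column 1 must total 355; the given cells sum to 266, so (2,1) = 89.
From main diagonal, 355 − (47 + 50 + 68 + 86) gives (5,5) = 104.
Using row 2: 89 + 50 + 101 + 38 + ? → (2,4) = 355 − 278 = 77.
Anti-diagonal: 77 + 68 + 74 + 65 + ? = 355, so (1,5) = 71.
The remaining cell in row 1 is (1,2) = 355 − 272 = 83.
Column 2 must total 355; the given cells sum to 248, so (3,2) = 107.
The remaining cell in column 5 is (4,5) = 355 − 293 = 62.
The remaining cell in row 3 is (3,4) = 355 − 311 = 44.
Row 4 must total 355; the given cells sum to 320, so (4,3) = 35.
The remaining cell in column 3 is (5,3) = 355 − 263 = 92.
Column 4: 95 + 77 + 44 + 86 + ? = 355, so (5,4) = 53.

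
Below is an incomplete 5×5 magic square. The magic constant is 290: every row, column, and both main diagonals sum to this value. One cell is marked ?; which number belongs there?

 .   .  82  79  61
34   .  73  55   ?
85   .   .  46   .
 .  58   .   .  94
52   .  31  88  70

37

Using row 5: 52 + 31 + 88 + 70 + ? → (5,2) = 290 − 241 = 49.
Column 4: 79 + 55 + 46 + 88 + ? = 290, so (4,4) = 22.
Using anti-diagonal: 61 + 55 + 58 + 52 + ? → (3,3) = 290 − 226 = 64.
Using column 3: 82 + 73 + 64 + 31 + ? → (4,3) = 290 − 250 = 40.
From row 4, 290 − (58 + 40 + 22 + 94) gives (4,1) = 76.
The remaining cell in column 1 is (1,1) = 290 − 247 = 43.
Using main diagonal: 43 + 64 + 22 + 70 + ? → (2,2) = 290 − 199 = 91.
Row 1 must total 290; the given cells sum to 265, so (1,2) = 25.
Row 2 must total 290; the given cells sum to 253, so (2,5) = 37.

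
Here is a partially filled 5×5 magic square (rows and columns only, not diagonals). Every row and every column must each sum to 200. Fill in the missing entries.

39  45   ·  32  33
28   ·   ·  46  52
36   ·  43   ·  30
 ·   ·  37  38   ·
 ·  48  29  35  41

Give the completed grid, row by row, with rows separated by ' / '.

39 45 51 32 33 / 28 34 40 46 52 / 36 42 43 49 30 / 50 31 37 38 44 / 47 48 29 35 41

Using row 1: 39 + 45 + 32 + 33 + ? → (1,3) = 200 − 149 = 51.
Row 5 must total 200; the given cells sum to 153, so (5,1) = 47.
Column 1 needs 200; the known cells sum to 150, so (4,1) = 50.
From column 3, 200 − (51 + 43 + 37 + 29) gives (2,3) = 40.
From column 4, 200 − (32 + 46 + 38 + 35) gives (3,4) = 49.
Column 5: 33 + 52 + 30 + 41 + ? = 200, so (4,5) = 44.
Row 2 must total 200; the given cells sum to 166, so (2,2) = 34.
The remaining cell in row 3 is (3,2) = 200 − 158 = 42.
Row 4 needs 200; the known cells sum to 169, so (4,2) = 31.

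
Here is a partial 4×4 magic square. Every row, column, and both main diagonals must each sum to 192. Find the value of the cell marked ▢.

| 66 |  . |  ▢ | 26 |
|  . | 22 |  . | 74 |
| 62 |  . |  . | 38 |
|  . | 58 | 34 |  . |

Column 4 must total 192; the given cells sum to 138, so (4,4) = 54.
Using main diagonal: 66 + 22 + 54 + ? → (3,3) = 192 − 142 = 50.
Row 3 must total 192; the given cells sum to 150, so (3,2) = 42.
From row 4, 192 − (58 + 34 + 54) gives (4,1) = 46.
Using column 1: 66 + 62 + 46 + ? → (2,1) = 192 − 174 = 18.
Using column 2: 22 + 42 + 58 + ? → (1,2) = 192 − 122 = 70.
From anti-diagonal, 192 − (26 + 42 + 46) gives (2,3) = 78.
Row 1 must total 192; the given cells sum to 162, so (1,3) = 30.

30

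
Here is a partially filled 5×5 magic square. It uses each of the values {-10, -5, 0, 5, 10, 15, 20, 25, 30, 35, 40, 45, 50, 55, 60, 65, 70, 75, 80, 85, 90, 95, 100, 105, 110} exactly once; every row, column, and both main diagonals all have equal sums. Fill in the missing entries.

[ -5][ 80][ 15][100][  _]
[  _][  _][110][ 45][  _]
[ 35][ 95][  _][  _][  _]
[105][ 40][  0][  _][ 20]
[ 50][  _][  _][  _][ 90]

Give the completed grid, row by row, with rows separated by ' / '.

The 25 entries sum to 1250, so each line sums to 1250/5 = 250.
Row 1 needs 250; the known cells sum to 190, so (1,5) = 60.
From row 4, 250 − (105 + 40 + 0 + 20) gives (4,4) = 85.
The remaining cell in column 1 is (2,1) = 250 − 185 = 65.
Anti-diagonal needs 250; the known cells sum to 195, so (3,3) = 55.
The remaining cell in column 3 is (5,3) = 250 − 180 = 70.
From main diagonal, 250 − (-5 + 55 + 85 + 90) gives (2,2) = 25.
Row 2 needs 250; the known cells sum to 245, so (2,5) = 5.
Column 2 must total 250; the given cells sum to 240, so (5,2) = 10.
Column 5 must total 250; the given cells sum to 175, so (3,5) = 75.
Using row 3: 35 + 95 + 55 + 75 + ? → (3,4) = 250 − 260 = -10.
Row 5 needs 250; the known cells sum to 220, so (5,4) = 30.

-5 80 15 100 60 / 65 25 110 45 5 / 35 95 55 -10 75 / 105 40 0 85 20 / 50 10 70 30 90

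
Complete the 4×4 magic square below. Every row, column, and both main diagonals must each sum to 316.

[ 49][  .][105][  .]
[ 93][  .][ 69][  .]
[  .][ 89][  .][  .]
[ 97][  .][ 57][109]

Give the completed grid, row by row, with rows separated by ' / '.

49 101 105 61 / 93 73 69 81 / 77 89 85 65 / 97 53 57 109

Row 4 needs 316; the known cells sum to 263, so (4,2) = 53.
The remaining cell in column 1 is (3,1) = 316 − 239 = 77.
The remaining cell in column 3 is (3,3) = 316 − 231 = 85.
Main diagonal: 49 + 85 + 109 + ? = 316, so (2,2) = 73.
Anti-diagonal must total 316; the given cells sum to 255, so (1,4) = 61.
Row 1 needs 316; the known cells sum to 215, so (1,2) = 101.
Row 2: 93 + 73 + 69 + ? = 316, so (2,4) = 81.
Using row 3: 77 + 89 + 85 + ? → (3,4) = 316 − 251 = 65.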